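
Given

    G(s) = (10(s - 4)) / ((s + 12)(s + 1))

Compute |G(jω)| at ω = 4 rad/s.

Substitute s = j4: numerator = -40 + j40, denominator = -4 + j52.
|G(j4)| = |-40 + j40| / |-4 + j52| = 56.569 / 52.154 ≈ 1.085.

|G(j4)| ≈ 1.085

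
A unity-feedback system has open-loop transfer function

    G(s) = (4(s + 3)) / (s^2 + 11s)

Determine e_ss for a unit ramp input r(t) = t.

G(s) has one pole at the origin.
This is a Type 1 system. Kv = lim_{s→0} s·G(s) = 12/11.
e_ss = 1/Kv = 1/(12/11) = 11/12 ≈ 0.9167.

e_ss = 0.9167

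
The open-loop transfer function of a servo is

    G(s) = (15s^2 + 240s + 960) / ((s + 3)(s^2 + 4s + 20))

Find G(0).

G(0) = 16

Set s = 0: G(0) = (960) / (60) = 16.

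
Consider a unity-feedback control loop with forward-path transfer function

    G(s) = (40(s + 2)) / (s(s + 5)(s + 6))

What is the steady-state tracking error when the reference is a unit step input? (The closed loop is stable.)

G(s) has one pole at the origin.
This is a Type 1 system; for a step input the steady-state error is zero.

e_ss = 0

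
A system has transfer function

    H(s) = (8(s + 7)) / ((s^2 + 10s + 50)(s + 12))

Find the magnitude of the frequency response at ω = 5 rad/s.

|H(j5)| ≈ 0.09470

Substitute s = j5: numerator = 56 + j40, denominator = 50 + j725.
|H(j5)| = |56 + j40| / |50 + j725| = 68.819 / 726.72 ≈ 0.09470.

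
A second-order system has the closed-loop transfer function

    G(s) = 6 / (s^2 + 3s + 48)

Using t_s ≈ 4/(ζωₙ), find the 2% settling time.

t_s ≈ 2.667 s

Comparing s^2 + 3s + 48 to s^2 + 2ζωₙs + ωₙ²: ωₙ = √48 ≈ 6.928 rad/s and ζ = 3/(2·√48) ≈ 0.2165.
ζωₙ = 3/2 = 1.5, so t_s ≈ 4/(ζωₙ) = 4/1.5 ≈ 2.667 s.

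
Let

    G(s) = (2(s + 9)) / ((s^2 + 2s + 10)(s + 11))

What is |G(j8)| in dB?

|G(j8)|_dB ≈ -30.1 dB

Substitute s = j8: numerator = 18 + j16, denominator = -722 - j256.
|G(j8)| = |18 + j16| / |-722 - j256| = 24.083 / 766.04 ≈ 0.03144.
In decibels: 20·log₁₀(0.03144) ≈ -30.1 dB.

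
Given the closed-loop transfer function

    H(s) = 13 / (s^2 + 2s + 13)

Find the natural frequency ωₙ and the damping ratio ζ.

Compare the denominator to the standard form s^2 + 2ζωₙs + ωₙ².
ωₙ² = 13, so ωₙ = √13 ≈ 3.606 rad/s.
2ζωₙ = 2, so ζ = 2/(2·√13) ≈ 0.2774.

ωₙ ≈ 3.606 rad/s, ζ ≈ 0.2774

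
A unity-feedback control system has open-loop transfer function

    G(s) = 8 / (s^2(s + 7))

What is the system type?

Type 2

The denominator has 2 factors of s at the origin (free integrators), so this is a Type 2 system.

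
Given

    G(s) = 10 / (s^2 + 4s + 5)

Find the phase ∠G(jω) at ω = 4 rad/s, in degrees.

∠G(j4) ≈ -124.5°

At s = j4: numerator = 10, denominator = -11 + j16.
∠G = ∠num − ∠den = 0° − (124.51°) = -124.5°.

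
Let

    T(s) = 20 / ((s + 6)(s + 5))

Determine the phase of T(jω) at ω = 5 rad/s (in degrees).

∠T(j5) ≈ -84.81°

At s = j5: numerator = 20, denominator = 5 + j55.
∠T = ∠num − ∠den = 0° − (84.806°) = -84.81°.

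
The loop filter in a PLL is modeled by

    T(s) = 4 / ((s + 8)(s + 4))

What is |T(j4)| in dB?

|T(j4)|_dB ≈ -22.0 dB

Substitute s = j4: numerator = 4, denominator = 16 + j48.
|T(j4)| = |4| / |16 + j48| = 4 / 50.596 ≈ 0.07906.
In decibels: 20·log₁₀(0.07906) ≈ -22.0 dB.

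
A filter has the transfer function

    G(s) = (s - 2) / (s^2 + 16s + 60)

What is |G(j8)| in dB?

|G(j8)|_dB ≈ -23.8 dB

Substitute s = j8: numerator = -2 + j8, denominator = -4 + j128.
|G(j8)| = |-2 + j8| / |-4 + j128| = 8.2462 / 128.06 ≈ 0.06439.
In decibels: 20·log₁₀(0.06439) ≈ -23.8 dB.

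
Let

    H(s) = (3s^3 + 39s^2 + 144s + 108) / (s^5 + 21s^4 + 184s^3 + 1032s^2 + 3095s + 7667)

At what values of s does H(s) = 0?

Set the numerator to zero: 3s^3 + 39s^2 + 144s + 108 = 0, i.e. 3·(s^3 + 13s^2 + 48s + 36) = 0.
Factoring: (s + 6)^2(s + 1) = 0.

s = -6, -6, -1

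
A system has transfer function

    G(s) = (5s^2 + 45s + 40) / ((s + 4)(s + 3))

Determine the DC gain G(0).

G(0) = 10/3 ≈ 3.333

Set s = 0: G(0) = (40) / (12) = 10/3.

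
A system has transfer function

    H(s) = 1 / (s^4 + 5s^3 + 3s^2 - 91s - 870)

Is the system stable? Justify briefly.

unstable

The denominator s^4 + 5s^3 + 3s^2 - 91s - 870 factors as (s^2 + 4s + 29)(s + 6)(s - 5), giving poles at s = -2 + 5j, -2 - 5j, -6, 5.
Since the pole(s) at s = 5 lie in the right half-plane, the system is unstable.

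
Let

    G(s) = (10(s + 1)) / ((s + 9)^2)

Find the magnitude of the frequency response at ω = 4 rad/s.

Substitute s = j4: numerator = 10 + j40, denominator = 65 + j72.
|G(j4)| = |10 + j40| / |65 + j72| = 41.231 / 97 ≈ 0.4251.

|G(j4)| ≈ 0.4251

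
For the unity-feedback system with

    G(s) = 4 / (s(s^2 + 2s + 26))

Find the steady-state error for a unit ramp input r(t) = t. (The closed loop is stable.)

e_ss = 6.500

G(s) has one pole at the origin.
This is a Type 1 system. Kv = lim_{s→0} s·G(s) = 4/26 = 2/13.
e_ss = 1/Kv = 1/(2/13) = 13/2 ≈ 6.500.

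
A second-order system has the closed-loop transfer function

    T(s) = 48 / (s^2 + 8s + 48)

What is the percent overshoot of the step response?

Comparing s^2 + 8s + 48 to s^2 + 2ζωₙs + ωₙ²: ωₙ = √48 ≈ 6.928 rad/s and ζ = 8/(2·√48) ≈ 0.5774.
%OS = 100·exp(−πζ/√(1−ζ²)) = 100·exp(−π·0.5774/√(1−0.5774²)) ≈ 10.8%.

%OS ≈ 10.8%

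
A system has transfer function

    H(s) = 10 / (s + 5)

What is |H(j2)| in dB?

Substitute s = j2: numerator = 10, denominator = 5 + j2.
|H(j2)| = |10| / |5 + j2| = 10 / 5.3852 ≈ 1.857.
In decibels: 20·log₁₀(1.857) ≈ 5.38 dB.

|H(j2)|_dB ≈ 5.38 dB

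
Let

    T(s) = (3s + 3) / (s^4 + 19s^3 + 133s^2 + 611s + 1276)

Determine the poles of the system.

s = -2 + 5j, -2 - 5j, -11, -4

The poles are the roots of the denominator s^4 + 19s^3 + 133s^2 + 611s + 1276 = 0.
Trying s = -11: the polynomial evaluates to 0, so (s + 11) is a factor.
Dividing out leaves s^3 + 8s^2 + 45s + 116 = 0.
This factors further as (s^2 + 4s + 29)(s + 4) = 0.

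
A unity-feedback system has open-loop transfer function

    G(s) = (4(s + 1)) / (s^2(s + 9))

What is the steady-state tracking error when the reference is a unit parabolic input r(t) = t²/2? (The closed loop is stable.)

G(s) has 2 poles at the origin.
This is a Type 2 system. Ka = lim_{s→0} s^2·G(s) = 4/9.
e_ss = 1/Ka = 1/(4/9) = 9/4 ≈ 2.250.

e_ss = 2.250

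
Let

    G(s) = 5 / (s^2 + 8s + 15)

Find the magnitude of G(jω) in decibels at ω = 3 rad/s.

Substitute s = j3: numerator = 5, denominator = 6 + j24.
|G(j3)| = |5| / |6 + j24| = 5 / 24.739 ≈ 0.2021.
In decibels: 20·log₁₀(0.2021) ≈ -13.9 dB.

|G(j3)|_dB ≈ -13.9 dB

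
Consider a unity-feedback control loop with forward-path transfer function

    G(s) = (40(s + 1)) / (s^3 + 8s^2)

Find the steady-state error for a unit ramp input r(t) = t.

G(s) has 2 poles at the origin.
This is a Type 2 system; for a ramp input the steady-state error is zero.

e_ss = 0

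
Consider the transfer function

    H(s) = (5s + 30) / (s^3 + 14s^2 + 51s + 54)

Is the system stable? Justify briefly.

The denominator s^3 + 14s^2 + 51s + 54 factors as (s + 9)(s + 2)(s + 3), giving poles at s = -9, -2, -3.
Since all poles lie strictly in the left half-plane, the system is stable.

stable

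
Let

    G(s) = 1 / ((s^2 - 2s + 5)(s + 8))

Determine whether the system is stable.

The poles can be read from the denominator factors: s = 1 ± 2j, -8.
Since the pole(s) at s = 1 ± 2j lie in the right half-plane, the system is unstable.

unstable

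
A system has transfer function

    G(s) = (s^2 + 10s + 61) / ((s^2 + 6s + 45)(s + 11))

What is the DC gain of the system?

G(0) = 61/495 ≈ 0.1232

Set s = 0: G(0) = (61) / (495) = 61/495.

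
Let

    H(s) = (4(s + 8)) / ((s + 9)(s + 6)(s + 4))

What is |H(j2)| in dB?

|H(j2)|_dB ≈ -18.0 dB

Substitute s = j2: numerator = 32 + j8, denominator = 140 + j220.
|H(j2)| = |32 + j8| / |140 + j220| = 32.985 / 260.77 ≈ 0.1265.
In decibels: 20·log₁₀(0.1265) ≈ -18.0 dB.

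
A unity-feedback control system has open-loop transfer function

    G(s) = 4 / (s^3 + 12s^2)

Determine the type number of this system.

Factor s from the denominator: s^3 + 12s^2 = s^2·(s + 12).
There are 2 poles at the origin, so the system is Type 2.

Type 2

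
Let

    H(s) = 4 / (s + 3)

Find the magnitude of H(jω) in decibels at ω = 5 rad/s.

|H(j5)|_dB ≈ -3.27 dB

Substitute s = j5: numerator = 4, denominator = 3 + j5.
|H(j5)| = |4| / |3 + j5| = 4 / 5.8310 ≈ 0.6860.
In decibels: 20·log₁₀(0.6860) ≈ -3.27 dB.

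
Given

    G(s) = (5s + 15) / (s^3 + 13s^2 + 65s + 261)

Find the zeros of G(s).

s = -3

Set the numerator to zero: 5s + 15 = 0, i.e. 5·(s + 3) = 0.
So s = -3.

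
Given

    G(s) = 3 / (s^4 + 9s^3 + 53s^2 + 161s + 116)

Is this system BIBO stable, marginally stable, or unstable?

stable

The denominator s^4 + 9s^3 + 53s^2 + 161s + 116 factors as (s^2 + 4s + 29)(s + 1)(s + 4), giving poles at s = -2 ± 5j, -1, -4.
Since all poles lie strictly in the left half-plane, the system is stable.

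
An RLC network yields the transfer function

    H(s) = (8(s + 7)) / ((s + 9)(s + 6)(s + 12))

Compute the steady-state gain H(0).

H(0) = 7/81 ≈ 0.08642

At s = 0 each factor (s + a) contributes a and each (s^2 + bs + c) contributes c.
H(0) = 8·(7) / ((9) · (6) · (12)) = 56/648 = 7/81.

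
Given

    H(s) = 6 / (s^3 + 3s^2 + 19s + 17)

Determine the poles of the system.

s = -1 + 4j, -1 - 4j, -1

The poles are the roots of the denominator s^3 + 3s^2 + 19s + 17 = 0.
Trying s = -1: the polynomial evaluates to 0, so (s + 1) is a factor.
Dividing out leaves s^2 + 2s + 17 = 0.
The quadratic formula then gives s = -1 ± 4j.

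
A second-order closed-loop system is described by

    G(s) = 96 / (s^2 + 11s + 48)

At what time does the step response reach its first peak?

Comparing s^2 + 11s + 48 to s^2 + 2ζωₙs + ωₙ²: ωₙ = √48 ≈ 6.928 rad/s and ζ = 11/(2·√48) ≈ 0.7939.
ζωₙ = 11/2 = 5.5, so ω_d = ωₙ√(1−ζ²) = √(ωₙ² − (ζωₙ)²) = √(48 − 5.5²) = √17.75 ≈ 4.213 rad/s.
t_p = π/ω_d = π/4.213 ≈ 0.7457 s.

t_p ≈ 0.7457 s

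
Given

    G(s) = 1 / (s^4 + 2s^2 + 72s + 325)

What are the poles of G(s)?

s = 3 ± 4j, -3 ± 2j

The poles are the roots of the denominator s^4 + 2s^2 + 72s + 325 = 0.
No real roots exist; factor into two real quadratics: (s^2 - 6s + 25)(s^2 + 6s + 13) = 0.
Each quadratic gives a conjugate pair via the quadratic formula.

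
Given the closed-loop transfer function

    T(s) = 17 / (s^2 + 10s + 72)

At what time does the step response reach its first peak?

t_p ≈ 0.4582 s

Comparing s^2 + 10s + 72 to s^2 + 2ζωₙs + ωₙ²: ωₙ = √72 ≈ 8.485 rad/s and ζ = 10/(2·√72) ≈ 0.5893.
ζωₙ = 10/2 = 5, so ω_d = ωₙ√(1−ζ²) = √(ωₙ² − (ζωₙ)²) = √(72 − 5²) = √47 ≈ 6.856 rad/s.
t_p = π/ω_d = π/6.856 ≈ 0.4582 s.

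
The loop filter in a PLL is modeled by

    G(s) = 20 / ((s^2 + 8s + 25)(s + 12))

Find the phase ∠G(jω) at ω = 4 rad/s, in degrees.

∠G(j4) ≈ -92.73°

At s = j4: numerator = 20, denominator = -20 + j420.
∠G = ∠num − ∠den = 0° − (92.726°) = -92.73°.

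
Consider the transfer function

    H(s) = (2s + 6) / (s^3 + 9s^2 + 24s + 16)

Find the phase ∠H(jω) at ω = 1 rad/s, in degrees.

∠H(j1) ≈ -54.64°

At s = j1: numerator = 6 + j2, denominator = 7 + j23.
∠H = ∠num − ∠den = 18.435° − (73.072°) = -54.64°.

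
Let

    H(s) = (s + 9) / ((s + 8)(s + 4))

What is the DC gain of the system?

Set s = 0: H(0) = (9) / (32) = 9/32.

H(0) = 9/32 ≈ 0.2812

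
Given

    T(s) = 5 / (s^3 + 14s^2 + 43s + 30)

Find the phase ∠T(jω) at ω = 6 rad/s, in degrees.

At s = j6: numerator = 5, denominator = -474 + j42.
∠T = ∠num − ∠den = 0° − (174.94°) = -174.9°.

∠T(j6) ≈ -174.9°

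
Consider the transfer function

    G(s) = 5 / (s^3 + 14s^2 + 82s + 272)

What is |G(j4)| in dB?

Substitute s = j4: numerator = 5, denominator = 48 + j264.
|G(j4)| = |5| / |48 + j264| = 5 / 268.33 ≈ 0.01863.
In decibels: 20·log₁₀(0.01863) ≈ -34.6 dB.

|G(j4)|_dB ≈ -34.6 dB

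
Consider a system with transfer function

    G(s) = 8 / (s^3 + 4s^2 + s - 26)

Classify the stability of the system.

The denominator s^3 + 4s^2 + s - 26 factors as (s - 2)(s^2 + 6s + 13), giving poles at s = 2, -3 ± 2j.
Since the pole(s) at s = 2 lie in the right half-plane, the system is unstable.

unstable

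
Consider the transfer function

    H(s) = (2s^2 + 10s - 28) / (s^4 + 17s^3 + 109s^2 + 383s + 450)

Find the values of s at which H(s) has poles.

s = -3 ± 4j, -2, -9

The poles are the roots of the denominator s^4 + 17s^3 + 109s^2 + 383s + 450 = 0.
Trying s = -2: the polynomial evaluates to 0, so (s + 2) is a factor.
Dividing out leaves s^3 + 15s^2 + 79s + 225 = 0.
This factors further as (s^2 + 6s + 25)(s + 9) = 0.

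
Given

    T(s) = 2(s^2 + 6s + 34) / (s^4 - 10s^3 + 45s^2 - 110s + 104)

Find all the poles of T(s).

The poles are the roots of the denominator s^4 - 10s^3 + 45s^2 - 110s + 104 = 0.
Trying s = 4: the polynomial evaluates to 0, so (s - 4) is a factor.
Dividing out leaves s^3 - 6s^2 + 21s - 26 = 0.
This factors further as (s - 2)(s^2 - 4s + 13) = 0.

s = 4, 2, 2 + 3j, 2 - 3j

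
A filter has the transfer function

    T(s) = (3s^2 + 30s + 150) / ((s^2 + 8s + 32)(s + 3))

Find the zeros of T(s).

Set the numerator to zero: 3s^2 + 30s + 150 = 0, i.e. 3·(s^2 + 10s + 50) = 0.
Factoring: (s^2 + 10s + 50) = 0.

s = -5 ± 5j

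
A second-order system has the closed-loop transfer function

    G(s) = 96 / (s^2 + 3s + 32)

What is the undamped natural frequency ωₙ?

ωₙ ≈ 5.657 rad/s

Compare the denominator to the standard form s^2 + 2ζωₙs + ωₙ².
ωₙ² = 32, so ωₙ = √32 ≈ 5.657 rad/s.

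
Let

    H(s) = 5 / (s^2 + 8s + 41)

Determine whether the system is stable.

The denominator s^2 + 8s + 41 factors as (s^2 + 8s + 41), giving poles at s = -4 ± 5j.
Since all poles lie strictly in the left half-plane, the system is stable.

stable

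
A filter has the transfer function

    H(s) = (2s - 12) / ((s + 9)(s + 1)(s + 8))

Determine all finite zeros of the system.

Set the numerator to zero: 2s - 12 = 0, i.e. 2·(s - 6) = 0.
So s = 6.

s = 6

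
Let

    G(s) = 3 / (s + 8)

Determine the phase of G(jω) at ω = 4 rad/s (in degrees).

∠G(j4) ≈ -26.57°

At s = j4: numerator = 3, denominator = 8 + j4.
∠G = ∠num − ∠den = 0° − (26.565°) = -26.57°.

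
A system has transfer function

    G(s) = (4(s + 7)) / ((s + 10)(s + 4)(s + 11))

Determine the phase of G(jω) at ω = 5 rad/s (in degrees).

∠G(j5) ≈ -66.81°

At s = j5: numerator = 28 + j20, denominator = -185 + j845.
∠G = ∠num − ∠den = 35.538° − (102.35°) = -66.81°.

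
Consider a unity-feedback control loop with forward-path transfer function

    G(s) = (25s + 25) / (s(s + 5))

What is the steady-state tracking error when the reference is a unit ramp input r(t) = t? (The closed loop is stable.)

G(s) has one pole at the origin.
This is a Type 1 system. Kv = lim_{s→0} s·G(s) = 25/5 = 5.
e_ss = 1/Kv = 1/(5) = 1/5 ≈ 0.2000.

e_ss = 0.2000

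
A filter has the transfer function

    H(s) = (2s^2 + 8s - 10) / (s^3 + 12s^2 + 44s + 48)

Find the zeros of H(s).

s = 1, -5

Set the numerator to zero: 2s^2 + 8s - 10 = 0, i.e. 2·(s^2 + 4s - 5) = 0.
Factoring: (s - 1)(s + 5) = 0.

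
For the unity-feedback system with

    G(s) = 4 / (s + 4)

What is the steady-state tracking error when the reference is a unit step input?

G(s) has no poles at the origin.
This is a Type 0 system. Kp = lim_{s→0} G(s) = 4/4 = 1.
e_ss = 1/(1 + Kp) = 1/(1 + 1) = 1/2 ≈ 0.5000.

e_ss = 0.5000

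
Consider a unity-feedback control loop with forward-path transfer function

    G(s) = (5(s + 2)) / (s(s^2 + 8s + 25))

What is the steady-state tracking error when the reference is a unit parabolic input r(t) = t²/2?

G(s) has one pole at the origin.
This is a Type 1 system; Ka = lim_{s→0} s^2·G(s) = 0, so the steady-state error for a parabola input is infinite.

e_ss = ∞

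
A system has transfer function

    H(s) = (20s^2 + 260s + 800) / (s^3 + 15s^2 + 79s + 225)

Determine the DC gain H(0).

Set s = 0: H(0) = (800) / (225) = 32/9.

H(0) = 32/9 ≈ 3.556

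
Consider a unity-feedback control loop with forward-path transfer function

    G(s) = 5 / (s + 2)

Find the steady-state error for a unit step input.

e_ss = 0.2857

G(s) has no poles at the origin.
This is a Type 0 system. Kp = lim_{s→0} G(s) = 5/2.
e_ss = 1/(1 + Kp) = 1/(1 + 5/2) = 2/7 ≈ 0.2857.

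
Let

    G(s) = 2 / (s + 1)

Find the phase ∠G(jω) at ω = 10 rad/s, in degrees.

∠G(j10) ≈ -84.29°

At s = j10: numerator = 2, denominator = 1 + j10.
∠G = ∠num − ∠den = 0° − (84.289°) = -84.29°.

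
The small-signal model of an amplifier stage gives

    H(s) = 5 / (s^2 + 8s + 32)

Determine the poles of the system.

The poles are the roots of the denominator s^2 + 8s + 32 = 0.
Using the quadratic formula: s = (-8 ± √(-64))/2 = -4 ± 4j.

s = -4 ± 4j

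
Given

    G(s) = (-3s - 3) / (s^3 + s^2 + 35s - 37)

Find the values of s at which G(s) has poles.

s = -1 ± 6j, 1

The poles are the roots of the denominator s^3 + s^2 + 35s - 37 = 0.
Trying s = 1: the polynomial evaluates to 0, so (s - 1) is a factor.
Dividing out leaves s^2 + 2s + 37 = 0.
The quadratic formula then gives s = -1 ± 6j.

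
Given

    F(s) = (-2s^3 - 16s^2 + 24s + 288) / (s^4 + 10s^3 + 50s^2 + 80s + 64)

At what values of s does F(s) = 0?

Set the numerator to zero: -2s^3 - 16s^2 + 24s + 288 = 0, i.e. -2·(s^3 + 8s^2 - 12s - 144) = 0.
Factoring: (s - 4)(s + 6)^2 = 0.

s = 4, -6, -6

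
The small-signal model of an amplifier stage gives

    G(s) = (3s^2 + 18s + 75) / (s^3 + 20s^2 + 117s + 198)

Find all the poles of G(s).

s = -6, -3, -11

The poles are the roots of the denominator s^3 + 20s^2 + 117s + 198 = 0.
Trying s = -6: the polynomial evaluates to 0, so (s + 6) is a factor.
Dividing out leaves s^2 + 14s + 33 = 0.
Factoring the quadratic: (s + 3)(s + 11) = 0.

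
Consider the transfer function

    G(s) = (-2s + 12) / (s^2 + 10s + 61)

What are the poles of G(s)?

The poles are the roots of the denominator s^2 + 10s + 61 = 0.
Using the quadratic formula: s = (-10 ± √(-144))/2 = -5 ± 6j.

s = -5 ± 6j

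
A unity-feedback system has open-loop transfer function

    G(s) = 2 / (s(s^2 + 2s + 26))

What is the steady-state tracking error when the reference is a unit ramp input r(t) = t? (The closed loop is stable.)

e_ss = 13

G(s) has one pole at the origin.
This is a Type 1 system. Kv = lim_{s→0} s·G(s) = 2/26 = 1/13.
e_ss = 1/Kv = 1/(1/13) = 13.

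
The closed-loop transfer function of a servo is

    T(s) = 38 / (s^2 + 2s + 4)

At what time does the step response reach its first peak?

Comparing s^2 + 2s + 4 to s^2 + 2ζωₙs + ωₙ²: ωₙ = 2 rad/s and ζ = 2/(2·2) = 0.5.
ζωₙ = 2/2 = 1, so ω_d = ωₙ√(1−ζ²) = √(ωₙ² − (ζωₙ)²) = √(4 − 1²) = √3 ≈ 1.732 rad/s.
t_p = π/ω_d = π/1.732 ≈ 1.814 s.

t_p ≈ 1.814 s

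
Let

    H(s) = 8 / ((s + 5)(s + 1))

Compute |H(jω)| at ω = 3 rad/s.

|H(j3)| ≈ 0.4339

Substitute s = j3: numerator = 8, denominator = -4 + j18.
|H(j3)| = |8| / |-4 + j18| = 8 / 18.439 ≈ 0.4339.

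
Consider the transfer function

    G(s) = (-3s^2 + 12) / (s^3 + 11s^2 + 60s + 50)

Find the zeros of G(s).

s = -2, 2

Set the numerator to zero: -3s^2 + 12 = 0, i.e. -3·(s^2 - 4) = 0.
Factoring: (s + 2)(s - 2) = 0.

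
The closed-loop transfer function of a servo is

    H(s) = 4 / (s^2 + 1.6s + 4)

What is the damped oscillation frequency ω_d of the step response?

ω_d ≈ 1.833 rad/s

Comparing s^2 + 1.6s + 4 to s^2 + 2ζωₙs + ωₙ²: ωₙ = 2 rad/s and ζ = 1.6/(2·2) = 0.4.
ζωₙ = 1.6/2 = 0.8, so ω_d = ωₙ√(1−ζ²) = √(ωₙ² − (ζωₙ)²) = √(4 − 0.8²) = √3.36 ≈ 1.833 rad/s.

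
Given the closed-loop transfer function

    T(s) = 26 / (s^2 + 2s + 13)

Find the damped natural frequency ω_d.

ω_d ≈ 3.464 rad/s

Comparing s^2 + 2s + 13 to s^2 + 2ζωₙs + ωₙ²: ωₙ = √13 ≈ 3.606 rad/s and ζ = 2/(2·√13) ≈ 0.2774.
ζωₙ = 2/2 = 1, so ω_d = ωₙ√(1−ζ²) = √(ωₙ² − (ζωₙ)²) = √(13 − 1²) = √12 ≈ 3.464 rad/s.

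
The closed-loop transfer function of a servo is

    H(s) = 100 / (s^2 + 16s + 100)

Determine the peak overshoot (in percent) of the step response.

%OS ≈ 1.52%

Comparing s^2 + 16s + 100 to s^2 + 2ζωₙs + ωₙ²: ωₙ = 10 rad/s and ζ = 16/(2·10) = 0.8.
%OS = 100·exp(−πζ/√(1−ζ²)) = 100·exp(−π·0.8/√(1−0.8²)) ≈ 1.52%.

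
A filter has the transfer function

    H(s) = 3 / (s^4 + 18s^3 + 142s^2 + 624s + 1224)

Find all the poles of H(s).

s = -3 + 5j, -3 - 5j, -6, -6

The poles are the roots of the denominator s^4 + 18s^3 + 142s^2 + 624s + 1224 = 0.
Trying s = -6: the polynomial evaluates to 0, so (s + 6) is a factor.
Dividing out leaves s^3 + 12s^2 + 70s + 204 = 0.
This factors further as (s^2 + 6s + 34)(s + 6) = 0.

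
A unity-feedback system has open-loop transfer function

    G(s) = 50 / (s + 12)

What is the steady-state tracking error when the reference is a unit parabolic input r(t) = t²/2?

e_ss = ∞

G(s) has no poles at the origin.
This is a Type 0 system; Ka = lim_{s→0} s^2·G(s) = 0, so the steady-state error for a parabola input is infinite.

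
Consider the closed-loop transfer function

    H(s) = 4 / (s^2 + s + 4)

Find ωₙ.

Compare the denominator to the standard form s^2 + 2ζωₙs + ωₙ².
ωₙ² = 4, so ωₙ = 2 rad/s.

ωₙ = 2 rad/s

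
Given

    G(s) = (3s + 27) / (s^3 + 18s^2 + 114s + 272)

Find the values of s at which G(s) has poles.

The poles are the roots of the denominator s^3 + 18s^2 + 114s + 272 = 0.
Trying s = -8: the polynomial evaluates to 0, so (s + 8) is a factor.
Dividing out leaves s^2 + 10s + 34 = 0.
The quadratic formula then gives s = -5 ± 3j.

s = -5 + 3j, -5 - 3j, -8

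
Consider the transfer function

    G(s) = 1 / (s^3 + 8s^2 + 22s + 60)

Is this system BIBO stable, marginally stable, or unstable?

stable

The denominator s^3 + 8s^2 + 22s + 60 factors as (s^2 + 2s + 10)(s + 6), giving poles at s = -1 ± 3j, -6.
Since all poles lie strictly in the left half-plane, the system is stable.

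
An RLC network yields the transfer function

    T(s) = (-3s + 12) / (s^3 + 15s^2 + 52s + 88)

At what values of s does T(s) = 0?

Set the numerator to zero: -3s + 12 = 0, i.e. -3·(s - 4) = 0.
So s = 4.

s = 4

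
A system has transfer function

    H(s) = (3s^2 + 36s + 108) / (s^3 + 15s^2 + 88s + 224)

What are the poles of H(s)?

s = -7, -4 + 4j, -4 - 4j

The poles are the roots of the denominator s^3 + 15s^2 + 88s + 224 = 0.
Trying s = -7: the polynomial evaluates to 0, so (s + 7) is a factor.
Dividing out leaves s^2 + 8s + 32 = 0.
The quadratic formula then gives s = -4 ± 4j.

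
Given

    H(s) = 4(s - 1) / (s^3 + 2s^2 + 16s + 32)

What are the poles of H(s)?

s = ±4j, -2

The poles are the roots of the denominator s^3 + 2s^2 + 16s + 32 = 0.
Trying s = -2: the polynomial evaluates to 0, so (s + 2) is a factor.
Dividing out leaves s^2 + 16 = 0.
The quadratic formula then gives s = 0 ± 4j.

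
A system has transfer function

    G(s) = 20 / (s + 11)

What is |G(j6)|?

|G(j6)| ≈ 1.596

Substitute s = j6: numerator = 20, denominator = 11 + j6.
|G(j6)| = |20| / |11 + j6| = 20 / 12.530 ≈ 1.596.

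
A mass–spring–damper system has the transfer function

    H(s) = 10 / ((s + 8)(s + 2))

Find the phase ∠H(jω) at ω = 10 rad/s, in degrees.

∠H(j10) ≈ -130.0°

At s = j10: numerator = 10, denominator = -84 + j100.
∠H = ∠num − ∠den = 0° − (130.03°) = -130.0°.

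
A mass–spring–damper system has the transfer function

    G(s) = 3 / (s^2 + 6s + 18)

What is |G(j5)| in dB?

|G(j5)|_dB ≈ -20.2 dB

Substitute s = j5: numerator = 3, denominator = -7 + j30.
|G(j5)| = |3| / |-7 + j30| = 3 / 30.806 ≈ 0.09738.
In decibels: 20·log₁₀(0.09738) ≈ -20.2 dB.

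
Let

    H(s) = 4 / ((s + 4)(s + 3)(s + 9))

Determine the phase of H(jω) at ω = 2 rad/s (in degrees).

∠H(j2) ≈ -72.78°

At s = j2: numerator = 4, denominator = 44 + j142.
∠H = ∠num − ∠den = 0° − (72.784°) = -72.78°.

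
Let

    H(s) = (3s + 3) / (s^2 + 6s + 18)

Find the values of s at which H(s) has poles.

The poles are the roots of the denominator s^2 + 6s + 18 = 0.
Using the quadratic formula: s = (-6 ± √(-36))/2 = -3 ± 3j.

s = -3 ± 3j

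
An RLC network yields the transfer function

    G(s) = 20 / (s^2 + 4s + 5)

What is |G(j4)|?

Substitute s = j4: numerator = 20, denominator = -11 + j16.
|G(j4)| = |20| / |-11 + j16| = 20 / 19.416 ≈ 1.030.

|G(j4)| ≈ 1.030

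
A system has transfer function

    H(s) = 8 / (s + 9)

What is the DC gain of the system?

H(0) = 8/9 ≈ 0.8889

Set s = 0: H(0) = (8) / (9) = 8/9.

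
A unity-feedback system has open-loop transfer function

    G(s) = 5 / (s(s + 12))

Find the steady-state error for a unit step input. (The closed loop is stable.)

e_ss = 0

G(s) has one pole at the origin.
This is a Type 1 system; for a step input the steady-state error is zero.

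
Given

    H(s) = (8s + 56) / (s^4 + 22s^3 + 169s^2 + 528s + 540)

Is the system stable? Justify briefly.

stable

The denominator s^4 + 22s^3 + 169s^2 + 528s + 540 factors as (s + 6)(s + 5)(s + 9)(s + 2), giving poles at s = -6, -5, -9, -2.
Since all poles lie strictly in the left half-plane, the system is stable.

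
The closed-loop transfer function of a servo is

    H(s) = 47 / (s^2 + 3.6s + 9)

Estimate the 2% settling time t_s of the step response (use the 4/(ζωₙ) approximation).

t_s ≈ 2.222 s

Comparing s^2 + 3.6s + 9 to s^2 + 2ζωₙs + ωₙ²: ωₙ = 3 rad/s and ζ = 3.6/(2·3) = 0.6.
ζωₙ = 3.6/2 = 1.8, so t_s ≈ 4/(ζωₙ) = 4/1.8 ≈ 2.222 s.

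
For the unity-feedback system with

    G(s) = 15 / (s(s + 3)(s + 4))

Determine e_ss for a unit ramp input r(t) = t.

e_ss = 0.8000

G(s) has one pole at the origin.
This is a Type 1 system. Kv = lim_{s→0} s·G(s) = 15/12 = 5/4.
e_ss = 1/Kv = 1/(5/4) = 4/5 ≈ 0.8000.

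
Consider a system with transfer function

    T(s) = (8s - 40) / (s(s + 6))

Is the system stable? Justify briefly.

The poles can be read from the denominator factors: s = 0, -6.
Since the simple pole(s) at s = 0 lie on the jω-axis with none in the right half-plane, the system is marginally stable.

marginally stable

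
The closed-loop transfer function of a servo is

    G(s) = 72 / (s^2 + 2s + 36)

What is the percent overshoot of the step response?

Comparing s^2 + 2s + 36 to s^2 + 2ζωₙs + ωₙ²: ωₙ = 6 rad/s and ζ = 2/(2·6) ≈ 0.1667.
%OS = 100·exp(−πζ/√(1−ζ²)) = 100·exp(−π·0.1667/√(1−0.1667²)) ≈ 58.8%.

%OS ≈ 58.8%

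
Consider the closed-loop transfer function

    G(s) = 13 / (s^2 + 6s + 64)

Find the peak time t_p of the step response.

t_p ≈ 0.4236 s

Comparing s^2 + 6s + 64 to s^2 + 2ζωₙs + ωₙ²: ωₙ = 8 rad/s and ζ = 6/(2·8) = 0.375.
ζωₙ = 6/2 = 3, so ω_d = ωₙ√(1−ζ²) = √(ωₙ² − (ζωₙ)²) = √(64 − 3²) = √55 ≈ 7.416 rad/s.
t_p = π/ω_d = π/7.416 ≈ 0.4236 s.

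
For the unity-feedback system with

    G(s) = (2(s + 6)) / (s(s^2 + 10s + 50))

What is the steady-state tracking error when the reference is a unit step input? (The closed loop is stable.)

G(s) has one pole at the origin.
This is a Type 1 system; for a step input the steady-state error is zero.

e_ss = 0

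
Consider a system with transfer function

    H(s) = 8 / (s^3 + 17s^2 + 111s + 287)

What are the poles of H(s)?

s = -5 ± 4j, -7

The poles are the roots of the denominator s^3 + 17s^2 + 111s + 287 = 0.
Trying s = -7: the polynomial evaluates to 0, so (s + 7) is a factor.
Dividing out leaves s^2 + 10s + 41 = 0.
The quadratic formula then gives s = -5 ± 4j.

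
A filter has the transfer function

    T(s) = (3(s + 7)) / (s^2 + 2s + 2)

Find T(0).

At s = 0 each factor (s + a) contributes a and each (s^2 + bs + c) contributes c.
T(0) = 3·(7) / ((2)) = 21/2 = 21/2.

T(0) = 21/2 ≈ 10.50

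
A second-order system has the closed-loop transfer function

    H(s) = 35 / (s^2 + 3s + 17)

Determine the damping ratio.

Compare the denominator to the standard form s^2 + 2ζωₙs + ωₙ².
ωₙ² = 17, so ωₙ = √17 ≈ 4.123 rad/s.
2ζωₙ = 3, so ζ = 3/(2·√17) ≈ 0.3638.

ζ ≈ 0.3638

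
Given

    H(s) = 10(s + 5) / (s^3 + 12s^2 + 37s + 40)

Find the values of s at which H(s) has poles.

The poles are the roots of the denominator s^3 + 12s^2 + 37s + 40 = 0.
Trying s = -8: the polynomial evaluates to 0, so (s + 8) is a factor.
Dividing out leaves s^2 + 4s + 5 = 0.
The quadratic formula then gives s = -2 ± 1j.

s = -2 ± j, -8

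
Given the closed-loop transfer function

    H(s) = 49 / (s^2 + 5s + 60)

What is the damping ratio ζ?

Compare the denominator to the standard form s^2 + 2ζωₙs + ωₙ².
ωₙ² = 60, so ωₙ = √60 ≈ 7.746 rad/s.
2ζωₙ = 5, so ζ = 5/(2·√60) ≈ 0.3227.

ζ ≈ 0.3227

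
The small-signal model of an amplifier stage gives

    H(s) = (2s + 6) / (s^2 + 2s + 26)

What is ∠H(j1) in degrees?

∠H(j1) ≈ 13.86°

At s = j1: numerator = 6 + j2, denominator = 25 + j2.
∠H = ∠num − ∠den = 18.435° − (4.5739°) = 13.86°.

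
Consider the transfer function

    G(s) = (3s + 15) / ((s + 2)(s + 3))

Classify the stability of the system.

The poles can be read from the denominator factors: s = -2, -3.
Since all poles lie strictly in the left half-plane, the system is stable.

stable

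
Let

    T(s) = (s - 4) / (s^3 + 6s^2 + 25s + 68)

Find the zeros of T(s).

s = 4

Set the numerator to zero: s - 4 = 0.
So s = 4.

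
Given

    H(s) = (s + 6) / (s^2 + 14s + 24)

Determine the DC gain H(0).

Set s = 0: H(0) = (6) / (24) = 1/4.

H(0) = 1/4 ≈ 0.2500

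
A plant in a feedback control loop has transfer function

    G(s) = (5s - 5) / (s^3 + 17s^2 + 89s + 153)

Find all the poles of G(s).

s = -4 ± j, -9

The poles are the roots of the denominator s^3 + 17s^2 + 89s + 153 = 0.
Trying s = -9: the polynomial evaluates to 0, so (s + 9) is a factor.
Dividing out leaves s^2 + 8s + 17 = 0.
The quadratic formula then gives s = -4 ± 1j.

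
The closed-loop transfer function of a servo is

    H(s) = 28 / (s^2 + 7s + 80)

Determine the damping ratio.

ζ ≈ 0.3913

Compare the denominator to the standard form s^2 + 2ζωₙs + ωₙ².
ωₙ² = 80, so ωₙ = √80 ≈ 8.944 rad/s.
2ζωₙ = 7, so ζ = 7/(2·√80) ≈ 0.3913.
With ζ = 0.3913 the response is underdamped.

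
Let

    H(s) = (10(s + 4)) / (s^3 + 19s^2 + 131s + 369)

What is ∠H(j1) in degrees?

At s = j1: numerator = 40 + j10, denominator = 350 + j130.
∠H = ∠num − ∠den = 14.036° − (20.376°) = -6.340°.

∠H(j1) ≈ -6.340°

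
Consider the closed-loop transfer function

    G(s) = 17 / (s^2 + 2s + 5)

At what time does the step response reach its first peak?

Comparing s^2 + 2s + 5 to s^2 + 2ζωₙs + ωₙ²: ωₙ = √5 ≈ 2.236 rad/s and ζ = 2/(2·√5) ≈ 0.4472.
ζωₙ = 2/2 = 1, so ω_d = ωₙ√(1−ζ²) = √(ωₙ² − (ζωₙ)²) = √(5 − 1²) = √4 = 2 rad/s.
t_p = π/ω_d = π/2 ≈ 1.571 s.

t_p ≈ 1.571 s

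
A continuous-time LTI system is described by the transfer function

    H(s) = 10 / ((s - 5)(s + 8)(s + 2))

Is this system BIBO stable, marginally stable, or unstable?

The poles can be read from the denominator factors: s = 5, -8, -2.
Since the pole(s) at s = 5 lie in the right half-plane, the system is unstable.

unstable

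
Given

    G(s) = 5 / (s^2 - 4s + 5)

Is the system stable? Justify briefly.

The denominator s^2 - 4s + 5 factors as (s^2 - 4s + 5), giving poles at s = 2 ± j.
Since the pole(s) at s = 2 ± j lie in the right half-plane, the system is unstable.

unstable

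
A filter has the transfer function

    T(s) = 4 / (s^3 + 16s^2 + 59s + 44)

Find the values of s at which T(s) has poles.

The poles are the roots of the denominator s^3 + 16s^2 + 59s + 44 = 0.
Trying s = -4: the polynomial evaluates to 0, so (s + 4) is a factor.
Dividing out leaves s^2 + 12s + 11 = 0.
Factoring the quadratic: (s + 1)(s + 11) = 0.

s = -4, -1, -11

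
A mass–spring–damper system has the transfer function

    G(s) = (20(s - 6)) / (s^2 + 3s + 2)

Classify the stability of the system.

stable

The denominator s^2 + 3s + 2 factors as (s + 2)(s + 1), giving poles at s = -2, -1.
Since all poles lie strictly in the left half-plane, the system is stable.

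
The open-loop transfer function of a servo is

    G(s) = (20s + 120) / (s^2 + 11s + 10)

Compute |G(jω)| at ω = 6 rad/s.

|G(j6)| ≈ 2.392

Substitute s = j6: numerator = 120 + j120, denominator = -26 + j66.
|G(j6)| = |120 + j120| / |-26 + j66| = 169.71 / 70.937 ≈ 2.392.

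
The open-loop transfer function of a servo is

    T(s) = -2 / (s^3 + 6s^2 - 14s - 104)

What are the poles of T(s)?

The poles are the roots of the denominator s^3 + 6s^2 - 14s - 104 = 0.
Trying s = 4: the polynomial evaluates to 0, so (s - 4) is a factor.
Dividing out leaves s^2 + 10s + 26 = 0.
The quadratic formula then gives s = -5 ± 1j.

s = -5 + j, -5 - j, 4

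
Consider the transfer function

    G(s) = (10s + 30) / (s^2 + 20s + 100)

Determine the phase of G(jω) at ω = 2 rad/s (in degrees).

At s = j2: numerator = 30 + j20, denominator = 96 + j40.
∠G = ∠num − ∠den = 33.690° − (22.620°) = 11.07°.

∠G(j2) ≈ 11.07°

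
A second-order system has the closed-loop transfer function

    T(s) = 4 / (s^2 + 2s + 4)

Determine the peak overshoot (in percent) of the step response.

%OS ≈ 16.3%

Comparing s^2 + 2s + 4 to s^2 + 2ζωₙs + ωₙ²: ωₙ = 2 rad/s and ζ = 2/(2·2) = 0.5.
%OS = 100·exp(−πζ/√(1−ζ²)) = 100·exp(−π·0.5/√(1−0.5²)) ≈ 16.3%.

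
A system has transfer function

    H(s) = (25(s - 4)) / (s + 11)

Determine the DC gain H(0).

H(0) = -100/11 ≈ -9.091

At s = 0 each factor (s + a) contributes a and each (s^2 + bs + c) contributes c.
H(0) = 25·(-4) / ((11)) = -100/11 = -100/11.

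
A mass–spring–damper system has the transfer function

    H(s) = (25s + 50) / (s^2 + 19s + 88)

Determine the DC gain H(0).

Set s = 0: H(0) = (50) / (88) = 25/44.

H(0) = 25/44 ≈ 0.5682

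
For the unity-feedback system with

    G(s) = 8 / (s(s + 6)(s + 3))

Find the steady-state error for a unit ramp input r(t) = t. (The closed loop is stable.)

G(s) has one pole at the origin.
This is a Type 1 system. Kv = lim_{s→0} s·G(s) = 8/18 = 4/9.
e_ss = 1/Kv = 1/(4/9) = 9/4 ≈ 2.250.

e_ss = 2.250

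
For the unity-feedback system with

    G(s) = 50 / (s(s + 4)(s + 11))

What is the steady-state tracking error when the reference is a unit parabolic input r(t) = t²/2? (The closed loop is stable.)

G(s) has one pole at the origin.
This is a Type 1 system; Ka = lim_{s→0} s^2·G(s) = 0, so the steady-state error for a parabola input is infinite.

e_ss = ∞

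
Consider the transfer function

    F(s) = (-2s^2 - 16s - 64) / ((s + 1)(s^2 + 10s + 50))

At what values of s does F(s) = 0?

s = -4 + 4j, -4 - 4j

Set the numerator to zero: -2s^2 - 16s - 64 = 0, i.e. -2·(s^2 + 8s + 32) = 0.
Factoring: (s^2 + 8s + 32) = 0.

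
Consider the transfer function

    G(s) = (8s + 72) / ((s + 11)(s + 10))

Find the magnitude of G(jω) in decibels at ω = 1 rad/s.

Substitute s = j1: numerator = 72 + j8, denominator = 109 + j21.
|G(j1)| = |72 + j8| / |109 + j21| = 72.443 / 111.00 ≈ 0.6526.
In decibels: 20·log₁₀(0.6526) ≈ -3.71 dB.

|G(j1)|_dB ≈ -3.71 dB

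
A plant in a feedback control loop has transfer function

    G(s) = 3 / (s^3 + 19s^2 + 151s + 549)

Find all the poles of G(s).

The poles are the roots of the denominator s^3 + 19s^2 + 151s + 549 = 0.
Trying s = -9: the polynomial evaluates to 0, so (s + 9) is a factor.
Dividing out leaves s^2 + 10s + 61 = 0.
The quadratic formula then gives s = -5 ± 6j.

s = -5 + 6j, -5 - 6j, -9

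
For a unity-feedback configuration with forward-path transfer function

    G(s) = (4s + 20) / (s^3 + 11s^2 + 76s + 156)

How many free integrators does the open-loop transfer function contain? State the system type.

The denominator has no factor of s at the origin — no free integrator — so this is a Type 0 system.

Type 0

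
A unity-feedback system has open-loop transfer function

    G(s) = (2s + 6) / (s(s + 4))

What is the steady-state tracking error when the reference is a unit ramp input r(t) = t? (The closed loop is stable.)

e_ss = 0.6667

G(s) has one pole at the origin.
This is a Type 1 system. Kv = lim_{s→0} s·G(s) = 6/4 = 3/2.
e_ss = 1/Kv = 1/(3/2) = 2/3 ≈ 0.6667.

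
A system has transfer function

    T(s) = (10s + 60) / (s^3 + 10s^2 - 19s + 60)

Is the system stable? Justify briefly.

unstable

The denominator s^3 + 10s^2 - 19s + 60 factors as (s + 12)(s^2 - 2s + 5), giving poles at s = -12, 1 ± 2j.
Since the pole(s) at s = 1 ± 2j lie in the right half-plane, the system is unstable.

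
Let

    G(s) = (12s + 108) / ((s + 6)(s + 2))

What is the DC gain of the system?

Set s = 0: G(0) = (108) / (12) = 9.

G(0) = 9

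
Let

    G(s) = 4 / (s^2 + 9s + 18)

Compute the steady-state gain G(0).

Set s = 0: G(0) = (4) / (18) = 2/9.

G(0) = 2/9 ≈ 0.2222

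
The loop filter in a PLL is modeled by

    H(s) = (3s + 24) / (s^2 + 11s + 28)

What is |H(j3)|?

|H(j3)| ≈ 0.6731

Substitute s = j3: numerator = 24 + j9, denominator = 19 + j33.
|H(j3)| = |24 + j9| / |19 + j33| = 25.632 / 38.079 ≈ 0.6731.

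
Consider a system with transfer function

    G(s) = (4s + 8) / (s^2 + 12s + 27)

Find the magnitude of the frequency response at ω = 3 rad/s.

|G(j3)| ≈ 0.3583

Substitute s = j3: numerator = 8 + j12, denominator = 18 + j36.
|G(j3)| = |8 + j12| / |18 + j36| = 14.422 / 40.249 ≈ 0.3583.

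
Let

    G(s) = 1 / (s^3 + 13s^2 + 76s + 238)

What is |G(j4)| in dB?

|G(j4)|_dB ≈ -47.7 dB

Substitute s = j4: numerator = 1, denominator = 30 + j240.
|G(j4)| = |1| / |30 + j240| = 1 / 241.87 ≈ 0.004134.
In decibels: 20·log₁₀(0.004134) ≈ -47.7 dB.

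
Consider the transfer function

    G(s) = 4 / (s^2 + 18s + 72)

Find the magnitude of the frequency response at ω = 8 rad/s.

Substitute s = j8: numerator = 4, denominator = 8 + j144.
|G(j8)| = |4| / |8 + j144| = 4 / 144.22 ≈ 0.02774.

|G(j8)| ≈ 0.02774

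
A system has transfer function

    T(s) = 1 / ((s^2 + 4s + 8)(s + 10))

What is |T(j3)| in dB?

Substitute s = j3: numerator = 1, denominator = -46 + j117.
|T(j3)| = |1| / |-46 + j117| = 1 / 125.72 ≈ 0.007954.
In decibels: 20·log₁₀(0.007954) ≈ -42.0 dB.

|T(j3)|_dB ≈ -42.0 dB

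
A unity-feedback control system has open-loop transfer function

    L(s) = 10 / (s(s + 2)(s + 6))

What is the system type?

The denominator has 1 factor of s at the origin (free integrator), so this is a Type 1 system.

Type 1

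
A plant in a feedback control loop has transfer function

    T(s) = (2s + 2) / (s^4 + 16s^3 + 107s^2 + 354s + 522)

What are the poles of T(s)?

s = -3 + 3j, -3 - 3j, -5 + 2j, -5 - 2j

The poles are the roots of the denominator s^4 + 16s^3 + 107s^2 + 354s + 522 = 0.
No real roots exist; factor into two real quadratics: (s^2 + 6s + 18)(s^2 + 10s + 29) = 0.
Each quadratic gives a conjugate pair via the quadratic formula.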